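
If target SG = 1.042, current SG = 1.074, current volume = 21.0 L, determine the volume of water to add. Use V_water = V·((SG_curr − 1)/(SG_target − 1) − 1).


V_water = 21.0·((1.074 − 1)/(1.042 − 1) − 1)

16.0000 L


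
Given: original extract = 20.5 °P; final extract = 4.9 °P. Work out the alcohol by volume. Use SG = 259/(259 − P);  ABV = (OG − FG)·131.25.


OG = 259/(259 − 20.5) = 1.0860
FG = 259/(259 − 4.9) = 1.0193
ABV = (1.0860 − 1.0193)·131.25

8.7505 % ABV


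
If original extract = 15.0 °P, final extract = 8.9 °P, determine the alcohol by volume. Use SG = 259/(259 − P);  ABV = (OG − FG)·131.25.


OG = 259/(259 − 15.0) = 1.0615
FG = 259/(259 − 8.9) = 1.0356
ABV = (1.0615 − 1.0356)·131.25

3.3980 % ABV


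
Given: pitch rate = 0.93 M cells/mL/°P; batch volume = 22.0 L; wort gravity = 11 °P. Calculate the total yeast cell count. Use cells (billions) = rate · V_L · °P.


cells = 0.93 · 22.0 · 11

225.0600 billion cells


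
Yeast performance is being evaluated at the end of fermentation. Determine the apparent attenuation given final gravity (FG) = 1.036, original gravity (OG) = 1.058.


AA = (OG − FG)/(OG − 1) · 100
AA = (1.058 − 1.036)/(1.058 − 1) · 100

37.9310 %


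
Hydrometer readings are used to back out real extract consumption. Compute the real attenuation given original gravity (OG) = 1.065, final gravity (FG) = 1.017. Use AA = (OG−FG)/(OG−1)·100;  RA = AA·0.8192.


AA = (1.065 − 1.017)/(1.065 − 1)·100 = 73.8462
RA = 73.8462·0.8192

60.4948 %


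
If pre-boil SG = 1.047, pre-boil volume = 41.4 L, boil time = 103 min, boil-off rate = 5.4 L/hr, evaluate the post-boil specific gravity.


V_post = V_pre − rate·(t/60);  SG_post = 1 + (SG_pre−1)·V_pre/V_post
V_post = 41.4 − 5.4·(103/60) = 32.1300
SG_post = 1 + (1.047 − 1)·41.4/32.1300

1.0606


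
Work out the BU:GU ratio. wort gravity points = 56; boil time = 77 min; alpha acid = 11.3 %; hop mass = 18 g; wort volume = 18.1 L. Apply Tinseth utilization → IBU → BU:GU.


U = 1.65·0.000125^(GP/1000)·(1−e^(−0.04t))/4.15;  IBU = (α/100)·m·U·1000/V;  BU:GU = IBU/GP
U = 1.65·0.000125^(56/1000)·(1−e^(−0.04·77))/4.15 = 0.2293
IBU = (11.3/100)·18·0.2293·1000/18.1 = 25.7693
BU:GU = 25.7693/56

0.4602


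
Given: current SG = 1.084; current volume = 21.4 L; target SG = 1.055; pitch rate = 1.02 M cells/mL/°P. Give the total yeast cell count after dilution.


V_w = V·((SG_c−1)/(SG_t−1)−1);  °P = 259 − 259/SG_t;  cells = rate·(V+V_w)·°P
V_w = 21.4·((1.084−1)/(1.055−1)−1) = 11.2836
V_final = 21.4 + 11.2836 = 32.6836
°P = 259 − 259/1.055 = 13.5024
cells = 1.02·32.6836·13.5024

450.1327 billion cells


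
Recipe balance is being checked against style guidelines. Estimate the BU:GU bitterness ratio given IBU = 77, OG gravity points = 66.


BU:GU = IBU / OG_points
BU:GU = 77 / 66

1.1667


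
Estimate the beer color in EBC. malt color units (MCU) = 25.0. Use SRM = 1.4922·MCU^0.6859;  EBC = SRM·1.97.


SRM = 1.4922·25.0^0.6859 = 13.5729
EBC = 13.5729·1.97

26.7387 EBC


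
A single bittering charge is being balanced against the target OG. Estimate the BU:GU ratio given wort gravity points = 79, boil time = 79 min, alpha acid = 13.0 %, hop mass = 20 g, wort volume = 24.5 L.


U = 1.65·0.000125^(GP/1000)·(1−e^(−0.04t))/4.15;  IBU = (α/100)·m·U·1000/V;  BU:GU = IBU/GP
U = 1.65·0.000125^(79/1000)·(1−e^(−0.04·79))/4.15 = 0.1872
IBU = (13.0/100)·20·0.1872·1000/24.5 = 19.8642
BU:GU = 19.8642/79

0.2514


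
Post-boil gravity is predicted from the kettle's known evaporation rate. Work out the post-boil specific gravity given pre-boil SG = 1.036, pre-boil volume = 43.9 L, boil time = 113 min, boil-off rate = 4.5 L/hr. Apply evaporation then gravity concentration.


V_post = V_pre − rate·(t/60);  SG_post = 1 + (SG_pre−1)·V_pre/V_post
V_post = 43.9 − 4.5·(113/60) = 35.4250
SG_post = 1 + (1.036 − 1)·43.9/35.4250

1.0446


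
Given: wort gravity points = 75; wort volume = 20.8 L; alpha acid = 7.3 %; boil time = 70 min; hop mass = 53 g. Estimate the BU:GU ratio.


U = 1.65·0.000125^(GP/1000)·(1−e^(−0.04t))/4.15;  IBU = (α/100)·m·U·1000/V;  BU:GU = IBU/GP
U = 1.65·0.000125^(75/1000)·(1−e^(−0.04·70))/4.15 = 0.1903
IBU = (7.3/100)·53·0.1903·1000/20.8 = 35.3992
BU:GU = 35.3992/75

0.4720


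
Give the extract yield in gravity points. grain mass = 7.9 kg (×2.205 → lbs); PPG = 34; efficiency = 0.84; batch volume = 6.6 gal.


points = lbs × PPG × eff / vol
lbs = 7.9 × 2.205 = 17.4195
points = 17.4195 × 34 × 0.84 / 6.6

75.3789 points


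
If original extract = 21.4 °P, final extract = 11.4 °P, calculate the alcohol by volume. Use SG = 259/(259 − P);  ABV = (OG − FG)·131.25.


OG = 259/(259 − 21.4) = 1.0901
FG = 259/(259 − 11.4) = 1.0460
ABV = (1.0901 − 1.0460)·131.25

5.7783 % ABV


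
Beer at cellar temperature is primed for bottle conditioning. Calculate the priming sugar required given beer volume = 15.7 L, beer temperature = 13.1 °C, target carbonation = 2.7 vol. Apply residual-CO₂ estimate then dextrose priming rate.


residual = 14.695·(0.01821 + 0.09011·e^(−0.04·T));  sugar = (target − residual)·4.0·V
residual = 14.695·(0.01821 + 0.09011·e^(−0.04·13.1)) = 1.0517
sugar = (2.7 − 1.0517)·4.0·15.7

103.5134 g


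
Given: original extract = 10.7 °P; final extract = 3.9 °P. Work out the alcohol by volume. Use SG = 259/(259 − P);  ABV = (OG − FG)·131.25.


OG = 259/(259 − 10.7) = 1.0431
FG = 259/(259 − 3.9) = 1.0153
ABV = (1.0431 − 1.0153)·131.25

3.6494 % ABV


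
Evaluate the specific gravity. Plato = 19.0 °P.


SG = 259/(259 − P)
SG = 259/(259 − 19.0)

1.0792


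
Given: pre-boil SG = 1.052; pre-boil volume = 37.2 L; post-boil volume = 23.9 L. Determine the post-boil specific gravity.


SG_post = 1 + (SG_pre − 1)·V_pre/V_post
pts_pre = (1.052 − 1)·1000 = 52.0000
pts_post = 52.0000·37.2/23.9 = 80.9372
SG_post = 1 + 80.9372/1000

1.0809


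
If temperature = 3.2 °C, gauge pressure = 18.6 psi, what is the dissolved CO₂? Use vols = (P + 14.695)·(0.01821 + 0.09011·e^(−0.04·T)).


vols = (18.6 + 14.695)·(0.01821 + 0.09011·e^(−0.04·3.2))

3.2460 volumes


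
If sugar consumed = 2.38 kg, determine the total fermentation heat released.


Q = m_sugar · 590 kJ/kg
Q = 2.38 · 590

1404.2000 kJ


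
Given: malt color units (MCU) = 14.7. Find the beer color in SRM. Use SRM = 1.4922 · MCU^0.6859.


SRM = 1.4922 · 14.7^0.6859

9.4295 SRM


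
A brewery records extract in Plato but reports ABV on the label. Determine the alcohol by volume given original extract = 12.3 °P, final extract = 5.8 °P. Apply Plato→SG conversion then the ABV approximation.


SG = 259/(259 − P);  ABV = (OG − FG)·131.25
OG = 259/(259 − 12.3) = 1.0499
FG = 259/(259 − 5.8) = 1.0229
ABV = (1.0499 − 1.0229)·131.25

3.5374 % ABV


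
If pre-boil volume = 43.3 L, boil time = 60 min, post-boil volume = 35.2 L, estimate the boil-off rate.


rate = (V_pre − V_post) / (t_min/60)
rate = (43.3 − 35.2) / (60/60)

8.1000 L/hr


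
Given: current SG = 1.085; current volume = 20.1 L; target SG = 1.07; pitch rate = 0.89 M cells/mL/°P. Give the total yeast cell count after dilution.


V_w = V·((SG_c−1)/(SG_t−1)−1);  °P = 259 − 259/SG_t;  cells = rate·(V+V_w)·°P
V_w = 20.1·((1.085−1)/(1.07−1)−1) = 4.3071
V_final = 20.1 + 4.3071 = 24.4071
°P = 259 − 259/1.07 = 16.9439
cells = 0.89·24.4071·16.9439

368.0620 billion cells


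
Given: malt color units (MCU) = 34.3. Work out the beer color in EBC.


SRM = 1.4922·MCU^0.6859;  EBC = SRM·1.97
SRM = 1.4922·34.3^0.6859 = 16.8611
EBC = 16.8611·1.97

33.2163 EBC


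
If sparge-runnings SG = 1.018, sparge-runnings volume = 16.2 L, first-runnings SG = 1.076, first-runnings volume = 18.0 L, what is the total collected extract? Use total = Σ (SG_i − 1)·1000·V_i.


first = (1.076 − 1)·1000·18.0 = 1368.0000
sparge = (1.018 − 1)·1000·16.2 = 291.6000
total = 1368.0000 + 291.6000

1659.6000 gravity·L


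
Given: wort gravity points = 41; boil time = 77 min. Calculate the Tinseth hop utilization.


U = 1.65·0.000125^(GP/1000) · (1 − e^(−0.04·t))/4.15
bigness = 1.65·0.000125^(41/1000) = 1.1415
boil_factor = (1 − e^(−0.04·77))/4.15 = 0.2299
U = 1.1415 · 0.2299

0.2624


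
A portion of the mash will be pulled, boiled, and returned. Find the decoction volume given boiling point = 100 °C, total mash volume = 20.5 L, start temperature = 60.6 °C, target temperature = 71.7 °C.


V_dec = V_total·(T_target − T_start)/(T_boil − T_start)
V_dec = 20.5·(71.7 − 60.6)/(100 − 60.6)

5.7754 L


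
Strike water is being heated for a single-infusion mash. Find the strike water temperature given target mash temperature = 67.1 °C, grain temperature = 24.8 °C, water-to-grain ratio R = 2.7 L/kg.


T_strike = (0.41/R)·(T_mash − T_grain) + T_mash
T_strike = (0.41/2.7)·(67.1 − 24.8) + 67.1

73.5233 °C


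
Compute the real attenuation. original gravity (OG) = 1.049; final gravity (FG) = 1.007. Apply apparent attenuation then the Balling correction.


AA = (OG−FG)/(OG−1)·100;  RA = AA·0.8192
AA = (1.049 − 1.007)/(1.049 − 1)·100 = 85.7143
RA = 85.7143·0.8192

70.2171 %


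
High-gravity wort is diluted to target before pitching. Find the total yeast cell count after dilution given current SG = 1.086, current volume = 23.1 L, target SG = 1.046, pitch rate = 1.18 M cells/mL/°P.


V_w = V·((SG_c−1)/(SG_t−1)−1);  °P = 259 − 259/SG_t;  cells = rate·(V+V_w)·°P
V_w = 23.1·((1.086−1)/(1.046−1)−1) = 20.0870
V_final = 23.1 + 20.0870 = 43.1870
°P = 259 − 259/1.046 = 11.3901
cells = 1.18·43.1870·11.3901

580.4443 billion cells


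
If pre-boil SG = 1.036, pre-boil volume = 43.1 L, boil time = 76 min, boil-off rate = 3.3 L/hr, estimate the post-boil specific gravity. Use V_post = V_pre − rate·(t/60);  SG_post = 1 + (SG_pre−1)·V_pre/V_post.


V_post = 43.1 − 3.3·(76/60) = 38.9200
SG_post = 1 + (1.036 − 1)·43.1/38.9200

1.0399


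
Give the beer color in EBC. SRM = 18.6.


EBC = SRM · 1.97
EBC = 18.6 · 1.97

36.6420 EBC


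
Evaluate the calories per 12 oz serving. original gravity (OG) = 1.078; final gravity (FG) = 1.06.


ABW = (OG−FG)·131.25·0.79/FG;  °P = 259 − 259/SG (for OG→OE and FG→AE);  RE = 0.1808·OE + 0.8192·AE;  Cal = (6.9·ABW + 4·(RE−0.1))·FG·3.55
ABW = (1.078 − 1.06)·131.25·0.79/1.06 = 1.7607
OE = 259 − 259/1.078 = 18.7403 °P
AE = 259 − 259/1.06 = 14.6604 °P
RE = 0.1808·18.7403 + 0.8192·14.6604 = 15.3980 °P
Cal = (6.9·1.7607 + 4·(15.3980−0.1))·1.06·3.55

275.9827 kcal


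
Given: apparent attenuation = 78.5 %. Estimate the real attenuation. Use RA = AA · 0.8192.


RA = 78.5 · 0.8192

64.3072 %


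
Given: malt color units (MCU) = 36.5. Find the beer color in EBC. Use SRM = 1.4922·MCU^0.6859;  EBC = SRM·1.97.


SRM = 1.4922·36.5^0.6859 = 17.5956
EBC = 17.5956·1.97

34.6633 EBC


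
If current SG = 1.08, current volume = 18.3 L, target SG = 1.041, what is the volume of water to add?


V_water = V·((SG_curr − 1)/(SG_target − 1) − 1)
V_water = 18.3·((1.08 − 1)/(1.041 − 1) − 1)

17.4073 L


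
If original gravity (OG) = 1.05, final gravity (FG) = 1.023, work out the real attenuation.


AA = (OG−FG)/(OG−1)·100;  RA = AA·0.8192
AA = (1.05 − 1.023)/(1.05 − 1)·100 = 54.0000
RA = 54.0000·0.8192

44.2368 %


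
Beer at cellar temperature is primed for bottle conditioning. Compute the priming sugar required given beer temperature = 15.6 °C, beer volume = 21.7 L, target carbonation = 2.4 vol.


residual = 14.695·(0.01821 + 0.09011·e^(−0.04·T));  sugar = (target − residual)·4.0·V
residual = 14.695·(0.01821 + 0.09011·e^(−0.04·15.6)) = 0.9771
sugar = (2.4 − 0.9771)·4.0·21.7

123.5094 g


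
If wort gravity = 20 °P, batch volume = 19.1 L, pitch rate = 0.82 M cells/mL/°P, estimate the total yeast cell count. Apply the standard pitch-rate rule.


cells (billions) = rate · V_L · °P
cells = 0.82 · 19.1 · 20

313.2400 billion cells


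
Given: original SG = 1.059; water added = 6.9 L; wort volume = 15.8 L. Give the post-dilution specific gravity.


SG_new = 1 + (SG_old − 1)·V_old/(V_old + V_water)
pts = (1.059 − 1)·1000·15.8/(15.8 + 6.9) = 41.0661
SG_new = 1 + 41.0661/1000

1.0411


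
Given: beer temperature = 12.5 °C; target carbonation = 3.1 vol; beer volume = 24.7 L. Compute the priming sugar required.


residual = 14.695·(0.01821 + 0.09011·e^(−0.04·T));  sugar = (target − residual)·4.0·V
residual = 14.695·(0.01821 + 0.09011·e^(−0.04·12.5)) = 1.0707
sugar = (3.1 − 1.0707)·4.0·24.7

200.4905 g


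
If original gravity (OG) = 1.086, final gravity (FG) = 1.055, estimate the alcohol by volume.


ABV = (OG − FG) · 131.25
ABV = (1.086 − 1.055) · 131.25

4.0688 % ABV


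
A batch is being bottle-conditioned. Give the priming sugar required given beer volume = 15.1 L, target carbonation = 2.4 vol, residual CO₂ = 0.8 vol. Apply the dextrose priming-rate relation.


sugar = (target − residual)·4.0·V
sugar = (2.4 − 0.8)·4.0·15.1

96.6400 g


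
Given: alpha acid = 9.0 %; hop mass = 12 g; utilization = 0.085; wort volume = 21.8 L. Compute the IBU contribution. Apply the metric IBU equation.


IBU = (α/100)·mass·U·1000 / V
IBU = (9.0/100)·12·0.085·1000 / 21.8

4.2110 IBU


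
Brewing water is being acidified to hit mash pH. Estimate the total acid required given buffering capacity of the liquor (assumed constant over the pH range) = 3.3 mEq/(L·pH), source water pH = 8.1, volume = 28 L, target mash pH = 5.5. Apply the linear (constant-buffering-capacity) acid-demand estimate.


acid = buffering capacity · (pH_source − pH_target) · V
acid = 3.3 · (8.1 − 5.5) · 28

240.2400 mEq


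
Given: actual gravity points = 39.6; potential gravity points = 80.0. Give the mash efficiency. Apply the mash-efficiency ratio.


efficiency = actual / potential × 100
efficiency = 39.6 / 80.0 × 100

49.5000 %


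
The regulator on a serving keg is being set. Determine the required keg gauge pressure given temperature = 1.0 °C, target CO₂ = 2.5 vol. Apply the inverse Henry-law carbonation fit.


psi = vols/(0.01821 + 0.09011·e^(−0.04·T)) − 14.695
psi = 2.5/(0.01821 + 0.09011·e^(−0.04·1.0)) − 14.695

9.1630 psi


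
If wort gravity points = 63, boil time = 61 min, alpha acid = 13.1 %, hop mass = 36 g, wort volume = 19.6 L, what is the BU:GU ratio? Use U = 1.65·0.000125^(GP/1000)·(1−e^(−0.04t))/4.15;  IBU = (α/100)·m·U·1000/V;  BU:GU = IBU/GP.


U = 1.65·0.000125^(63/1000)·(1−e^(−0.04·61))/4.15 = 0.2060
IBU = (13.1/100)·36·0.2060·1000/19.6 = 49.5739
BU:GU = 49.5739/63

0.7869


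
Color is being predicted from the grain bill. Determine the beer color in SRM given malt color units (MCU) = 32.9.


SRM = 1.4922 · MCU^0.6859
SRM = 1.4922 · 32.9^0.6859

16.3860 SRM


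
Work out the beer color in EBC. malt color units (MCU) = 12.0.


SRM = 1.4922·MCU^0.6859;  EBC = SRM·1.97
SRM = 1.4922·12.0^0.6859 = 8.2042
EBC = 8.2042·1.97

16.1623 EBC


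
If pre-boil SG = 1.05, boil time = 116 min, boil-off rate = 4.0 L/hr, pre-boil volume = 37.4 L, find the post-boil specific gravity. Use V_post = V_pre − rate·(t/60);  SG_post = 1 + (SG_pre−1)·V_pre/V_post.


V_post = 37.4 − 4.0·(116/60) = 29.6667
SG_post = 1 + (1.05 − 1)·37.4/29.6667

1.0630


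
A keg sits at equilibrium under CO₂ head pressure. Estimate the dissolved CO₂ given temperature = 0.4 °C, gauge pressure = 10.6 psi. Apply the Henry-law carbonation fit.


vols = (P + 14.695)·(0.01821 + 0.09011·e^(−0.04·T))
vols = (10.6 + 14.695)·(0.01821 + 0.09011·e^(−0.04·0.4))

2.7038 volumes


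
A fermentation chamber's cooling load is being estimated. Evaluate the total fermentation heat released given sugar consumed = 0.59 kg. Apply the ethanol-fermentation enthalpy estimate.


Q = m_sugar · 590 kJ/kg
Q = 0.59 · 590

348.1000 kJ


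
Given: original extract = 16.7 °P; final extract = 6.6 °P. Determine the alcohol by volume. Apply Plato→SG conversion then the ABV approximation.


SG = 259/(259 − P);  ABV = (OG − FG)·131.25
OG = 259/(259 − 16.7) = 1.0689
FG = 259/(259 − 6.6) = 1.0261
ABV = (1.0689 − 1.0261)·131.25

5.6141 % ABV


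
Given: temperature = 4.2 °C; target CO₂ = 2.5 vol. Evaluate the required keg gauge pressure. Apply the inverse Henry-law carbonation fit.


psi = vols/(0.01821 + 0.09011·e^(−0.04·T)) − 14.695
psi = 2.5/(0.01821 + 0.09011·e^(−0.04·4.2)) − 14.695

11.7923 psi


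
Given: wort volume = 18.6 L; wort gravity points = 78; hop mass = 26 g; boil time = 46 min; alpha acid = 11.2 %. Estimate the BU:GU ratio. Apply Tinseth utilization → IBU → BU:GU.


U = 1.65·0.000125^(GP/1000)·(1−e^(−0.04t))/4.15;  IBU = (α/100)·m·U·1000/V;  BU:GU = IBU/GP
U = 1.65·0.000125^(78/1000)·(1−e^(−0.04·46))/4.15 = 0.1659
IBU = (11.2/100)·26·0.1659·1000/18.6 = 25.9755
BU:GU = 25.9755/78

0.3330


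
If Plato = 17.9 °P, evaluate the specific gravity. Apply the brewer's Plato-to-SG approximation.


SG = 259/(259 − P)
SG = 259/(259 − 17.9)

1.0742


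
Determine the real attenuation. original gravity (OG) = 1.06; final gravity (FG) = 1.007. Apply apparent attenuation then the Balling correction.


AA = (OG−FG)/(OG−1)·100;  RA = AA·0.8192
AA = (1.06 − 1.007)/(1.06 − 1)·100 = 88.3333
RA = 88.3333·0.8192

72.3627 %


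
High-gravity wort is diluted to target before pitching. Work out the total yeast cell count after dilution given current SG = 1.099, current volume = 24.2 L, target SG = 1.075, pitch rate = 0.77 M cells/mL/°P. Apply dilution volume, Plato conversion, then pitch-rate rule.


V_w = V·((SG_c−1)/(SG_t−1)−1);  °P = 259 − 259/SG_t;  cells = rate·(V+V_w)·°P
V_w = 24.2·((1.099−1)/(1.075−1)−1) = 7.7440
V_final = 24.2 + 7.7440 = 31.9440
°P = 259 − 259/1.075 = 18.0698
cells = 0.77·31.9440·18.0698

444.4599 billion cells


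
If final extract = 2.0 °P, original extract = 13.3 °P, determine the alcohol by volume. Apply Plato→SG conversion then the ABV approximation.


SG = 259/(259 − P);  ABV = (OG − FG)·131.25
OG = 259/(259 − 13.3) = 1.0541
FG = 259/(259 − 2.0) = 1.0078
ABV = (1.0541 − 1.0078)·131.25

6.0833 % ABV


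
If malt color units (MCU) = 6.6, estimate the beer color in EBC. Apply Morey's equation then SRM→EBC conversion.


SRM = 1.4922·MCU^0.6859;  EBC = SRM·1.97
SRM = 1.4922·6.6^0.6859 = 5.4444
EBC = 5.4444·1.97

10.7255 EBC


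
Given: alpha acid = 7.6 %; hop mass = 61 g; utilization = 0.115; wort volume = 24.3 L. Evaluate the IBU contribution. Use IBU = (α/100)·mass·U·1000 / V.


IBU = (7.6/100)·61·0.115·1000 / 24.3

21.9399 IBU


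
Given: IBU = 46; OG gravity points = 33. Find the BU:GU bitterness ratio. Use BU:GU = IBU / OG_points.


BU:GU = 46 / 33

1.3939


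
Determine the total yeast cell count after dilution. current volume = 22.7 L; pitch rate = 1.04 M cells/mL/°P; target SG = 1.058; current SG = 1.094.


V_w = V·((SG_c−1)/(SG_t−1)−1);  °P = 259 − 259/SG_t;  cells = rate·(V+V_w)·°P
V_w = 22.7·((1.094−1)/(1.058−1)−1) = 14.0897
V_final = 22.7 + 14.0897 = 36.7897
°P = 259 − 259/1.058 = 14.1985
cells = 1.04·36.7897·14.1985

543.2518 billion cells


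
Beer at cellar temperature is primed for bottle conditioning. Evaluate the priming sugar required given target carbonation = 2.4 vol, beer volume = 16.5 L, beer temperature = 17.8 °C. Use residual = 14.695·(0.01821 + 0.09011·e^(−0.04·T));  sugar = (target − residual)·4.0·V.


residual = 14.695·(0.01821 + 0.09011·e^(−0.04·17.8)) = 0.9173
sugar = (2.4 − 0.9173)·4.0·16.5

97.8573 g


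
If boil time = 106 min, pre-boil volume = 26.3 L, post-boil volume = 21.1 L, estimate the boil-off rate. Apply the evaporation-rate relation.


rate = (V_pre − V_post) / (t_min/60)
rate = (26.3 − 21.1) / (106/60)

2.9434 L/hr


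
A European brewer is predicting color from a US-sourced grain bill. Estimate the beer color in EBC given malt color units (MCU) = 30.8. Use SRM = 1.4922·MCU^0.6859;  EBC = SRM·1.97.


SRM = 1.4922·30.8^0.6859 = 15.6612
EBC = 15.6612·1.97

30.8525 EBC


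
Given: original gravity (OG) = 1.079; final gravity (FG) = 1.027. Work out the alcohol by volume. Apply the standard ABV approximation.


ABV = (OG − FG) · 131.25
ABV = (1.079 − 1.027) · 131.25

6.8250 % ABV


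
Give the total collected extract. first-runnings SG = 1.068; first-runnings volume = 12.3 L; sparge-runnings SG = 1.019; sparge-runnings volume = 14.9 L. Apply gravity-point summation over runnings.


total = Σ (SG_i − 1)·1000·V_i
first = (1.068 − 1)·1000·12.3 = 836.4000
sparge = (1.019 − 1)·1000·14.9 = 283.1000
total = 836.4000 + 283.1000

1119.5000 gravity·L


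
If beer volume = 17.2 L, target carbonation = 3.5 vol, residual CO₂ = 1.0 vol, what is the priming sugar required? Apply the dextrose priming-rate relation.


sugar = (target − residual)·4.0·V
sugar = (3.5 − 1.0)·4.0·17.2

172.0000 g


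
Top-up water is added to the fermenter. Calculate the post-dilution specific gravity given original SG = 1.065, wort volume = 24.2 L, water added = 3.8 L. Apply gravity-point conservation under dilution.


SG_new = 1 + (SG_old − 1)·V_old/(V_old + V_water)
pts = (1.065 − 1)·1000·24.2/(24.2 + 3.8) = 56.1786
SG_new = 1 + 56.1786/1000

1.0562


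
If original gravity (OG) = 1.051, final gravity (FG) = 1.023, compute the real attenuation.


AA = (OG−FG)/(OG−1)·100;  RA = AA·0.8192
AA = (1.051 − 1.023)/(1.051 − 1)·100 = 54.9020
RA = 54.9020·0.8192

44.9757 %


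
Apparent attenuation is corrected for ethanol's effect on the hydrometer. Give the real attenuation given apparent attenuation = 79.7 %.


RA = AA · 0.8192
RA = 79.7 · 0.8192

65.2902 %


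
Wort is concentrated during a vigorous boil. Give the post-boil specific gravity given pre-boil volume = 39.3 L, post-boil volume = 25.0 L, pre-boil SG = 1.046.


SG_post = 1 + (SG_pre − 1)·V_pre/V_post
pts_pre = (1.046 − 1)·1000 = 46.0000
pts_post = 46.0000·39.3/25.0 = 72.3120
SG_post = 1 + 72.3120/1000

1.0723


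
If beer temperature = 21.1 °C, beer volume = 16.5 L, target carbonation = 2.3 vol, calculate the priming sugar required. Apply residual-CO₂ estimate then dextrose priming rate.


residual = 14.695·(0.01821 + 0.09011·e^(−0.04·T));  sugar = (target − residual)·4.0·V
residual = 14.695·(0.01821 + 0.09011·e^(−0.04·21.1)) = 0.8370
sugar = (2.3 − 0.8370)·4.0·16.5

96.5599 g


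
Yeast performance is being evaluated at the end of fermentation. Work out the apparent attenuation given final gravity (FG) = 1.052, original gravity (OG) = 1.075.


AA = (OG − FG)/(OG − 1) · 100
AA = (1.075 − 1.052)/(1.075 − 1) · 100

30.6667 %


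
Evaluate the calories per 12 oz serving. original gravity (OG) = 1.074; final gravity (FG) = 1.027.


ABW = (OG−FG)·131.25·0.79/FG;  °P = 259 − 259/SG (for OG→OE and FG→AE);  RE = 0.1808·OE + 0.8192·AE;  Cal = (6.9·ABW + 4·(RE−0.1))·FG·3.55
ABW = (1.074 − 1.027)·131.25·0.79/1.027 = 4.7452
OE = 259 − 259/1.074 = 17.8454 °P
AE = 259 − 259/1.027 = 6.8092 °P
RE = 0.1808·17.8454 + 0.8192·6.8092 = 8.8045 °P
Cal = (6.9·4.7452 + 4·(8.8045−0.1))·1.027·3.55

246.3132 kcal


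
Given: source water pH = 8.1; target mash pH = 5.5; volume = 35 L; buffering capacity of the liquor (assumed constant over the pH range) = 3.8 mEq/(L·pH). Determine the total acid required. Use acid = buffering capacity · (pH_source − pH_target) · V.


acid = 3.8 · (8.1 − 5.5) · 35

345.8000 mEq


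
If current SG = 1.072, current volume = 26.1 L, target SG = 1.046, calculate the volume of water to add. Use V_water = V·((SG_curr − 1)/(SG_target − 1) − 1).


V_water = 26.1·((1.072 − 1)/(1.046 − 1) − 1)

14.7522 L


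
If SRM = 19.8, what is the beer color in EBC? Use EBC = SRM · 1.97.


EBC = 19.8 · 1.97

39.0060 EBC


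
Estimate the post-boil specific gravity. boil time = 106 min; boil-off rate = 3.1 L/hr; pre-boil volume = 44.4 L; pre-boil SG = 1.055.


V_post = V_pre − rate·(t/60);  SG_post = 1 + (SG_pre−1)·V_pre/V_post
V_post = 44.4 − 3.1·(106/60) = 38.9233
SG_post = 1 + (1.055 − 1)·44.4/38.9233

1.0627


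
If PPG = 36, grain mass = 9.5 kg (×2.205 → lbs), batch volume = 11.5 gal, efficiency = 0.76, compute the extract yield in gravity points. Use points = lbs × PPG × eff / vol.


lbs = 9.5 × 2.205 = 20.9475
points = 20.9475 × 36 × 0.76 / 11.5

49.8368 points


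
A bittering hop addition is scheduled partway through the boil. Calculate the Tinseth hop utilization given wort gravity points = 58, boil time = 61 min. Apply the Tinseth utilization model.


U = 1.65·0.000125^(GP/1000) · (1 − e^(−0.04·t))/4.15
bigness = 1.65·0.000125^(58/1000) = 0.9797
boil_factor = (1 − e^(−0.04·61))/4.15 = 0.2200
U = 0.9797 · 0.2200

0.2155


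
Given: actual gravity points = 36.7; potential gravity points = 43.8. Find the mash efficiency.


efficiency = actual / potential × 100
efficiency = 36.7 / 43.8 × 100

83.7900 %


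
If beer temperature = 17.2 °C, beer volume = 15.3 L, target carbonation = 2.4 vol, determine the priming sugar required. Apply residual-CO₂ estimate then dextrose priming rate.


residual = 14.695·(0.01821 + 0.09011·e^(−0.04·T));  sugar = (target − residual)·4.0·V
residual = 14.695·(0.01821 + 0.09011·e^(−0.04·17.2)) = 0.9331
sugar = (2.4 − 0.9331)·4.0·15.3

89.7745 g


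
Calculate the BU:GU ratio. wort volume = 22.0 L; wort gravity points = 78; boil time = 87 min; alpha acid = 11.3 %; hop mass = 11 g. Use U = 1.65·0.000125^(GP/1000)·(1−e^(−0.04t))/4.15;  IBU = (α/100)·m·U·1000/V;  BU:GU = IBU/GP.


U = 1.65·0.000125^(78/1000)·(1−e^(−0.04·87))/4.15 = 0.1912
IBU = (11.3/100)·11·0.1912·1000/22.0 = 10.8007
BU:GU = 10.8007/78

0.1385


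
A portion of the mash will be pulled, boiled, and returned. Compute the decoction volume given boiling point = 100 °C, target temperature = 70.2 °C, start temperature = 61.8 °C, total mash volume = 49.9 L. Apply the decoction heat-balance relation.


V_dec = V_total·(T_target − T_start)/(T_boil − T_start)
V_dec = 49.9·(70.2 − 61.8)/(100 − 61.8)

10.9728 L


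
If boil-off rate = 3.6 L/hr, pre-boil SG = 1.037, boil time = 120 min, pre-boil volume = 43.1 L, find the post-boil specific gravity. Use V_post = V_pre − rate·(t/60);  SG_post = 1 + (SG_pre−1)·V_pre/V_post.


V_post = 43.1 − 3.6·(120/60) = 35.9000
SG_post = 1 + (1.037 − 1)·43.1/35.9000

1.0444


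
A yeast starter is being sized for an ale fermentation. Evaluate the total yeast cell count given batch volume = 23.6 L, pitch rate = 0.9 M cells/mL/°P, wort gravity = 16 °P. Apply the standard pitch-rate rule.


cells (billions) = rate · V_L · °P
cells = 0.9 · 23.6 · 16

339.8400 billion cells


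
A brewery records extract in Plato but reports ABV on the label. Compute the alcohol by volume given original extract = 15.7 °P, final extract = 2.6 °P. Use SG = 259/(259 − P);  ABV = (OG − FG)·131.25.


OG = 259/(259 − 15.7) = 1.0645
FG = 259/(259 − 2.6) = 1.0101
ABV = (1.0645 − 1.0101)·131.25

7.1386 % ABV


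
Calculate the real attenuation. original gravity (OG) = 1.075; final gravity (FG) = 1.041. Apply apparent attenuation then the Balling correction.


AA = (OG−FG)/(OG−1)·100;  RA = AA·0.8192
AA = (1.075 − 1.041)/(1.075 − 1)·100 = 45.3333
RA = 45.3333·0.8192

37.1371 %


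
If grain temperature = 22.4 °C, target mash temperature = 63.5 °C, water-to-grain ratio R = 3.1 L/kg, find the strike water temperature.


T_strike = (0.41/R)·(T_mash − T_grain) + T_mash
T_strike = (0.41/3.1)·(63.5 − 22.4) + 63.5

68.9358 °C


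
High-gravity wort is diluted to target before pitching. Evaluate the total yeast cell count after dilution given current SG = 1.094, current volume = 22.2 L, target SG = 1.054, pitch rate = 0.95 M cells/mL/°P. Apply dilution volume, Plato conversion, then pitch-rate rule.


V_w = V·((SG_c−1)/(SG_t−1)−1);  °P = 259 − 259/SG_t;  cells = rate·(V+V_w)·°P
V_w = 22.2·((1.094−1)/(1.054−1)−1) = 16.4444
V_final = 22.2 + 16.4444 = 38.6444
°P = 259 − 259/1.054 = 13.2694
cells = 0.95·38.6444·13.2694

487.1510 billion cells


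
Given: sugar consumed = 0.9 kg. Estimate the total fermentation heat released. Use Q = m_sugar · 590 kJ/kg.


Q = 0.9 · 590

531.0000 kJ


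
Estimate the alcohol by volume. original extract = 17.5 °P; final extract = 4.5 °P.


SG = 259/(259 − P);  ABV = (OG − FG)·131.25
OG = 259/(259 − 17.5) = 1.0725
FG = 259/(259 − 4.5) = 1.0177
ABV = (1.0725 − 1.0177)·131.25

7.1901 % ABV


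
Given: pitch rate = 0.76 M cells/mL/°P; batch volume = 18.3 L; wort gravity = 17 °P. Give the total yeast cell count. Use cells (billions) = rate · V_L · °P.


cells = 0.76 · 18.3 · 17

236.4360 billion cells


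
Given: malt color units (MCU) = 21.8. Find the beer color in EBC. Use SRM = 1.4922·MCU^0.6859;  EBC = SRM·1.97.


SRM = 1.4922·21.8^0.6859 = 12.3559
EBC = 12.3559·1.97

24.3411 EBC


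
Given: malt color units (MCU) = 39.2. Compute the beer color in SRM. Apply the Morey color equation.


SRM = 1.4922 · MCU^0.6859
SRM = 1.4922 · 39.2^0.6859

18.4783 SRM


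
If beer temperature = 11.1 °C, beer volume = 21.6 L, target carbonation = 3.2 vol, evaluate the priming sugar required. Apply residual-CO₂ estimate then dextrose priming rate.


residual = 14.695·(0.01821 + 0.09011·e^(−0.04·T));  sugar = (target − residual)·4.0·V
residual = 14.695·(0.01821 + 0.09011·e^(−0.04·11.1)) = 1.1170
sugar = (3.2 − 1.1170)·4.0·21.6

179.9709 g


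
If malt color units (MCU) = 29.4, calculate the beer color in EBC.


SRM = 1.4922·MCU^0.6859;  EBC = SRM·1.97
SRM = 1.4922·29.4^0.6859 = 15.1693
EBC = 15.1693·1.97

29.8836 EBC


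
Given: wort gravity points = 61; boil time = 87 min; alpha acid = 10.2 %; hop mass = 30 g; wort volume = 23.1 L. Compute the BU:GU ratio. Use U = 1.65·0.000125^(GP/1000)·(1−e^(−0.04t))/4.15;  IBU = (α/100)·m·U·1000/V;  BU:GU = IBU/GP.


U = 1.65·0.000125^(61/1000)·(1−e^(−0.04·87))/4.15 = 0.2227
IBU = (10.2/100)·30·0.2227·1000/23.1 = 29.5030
BU:GU = 29.5030/61

0.4837


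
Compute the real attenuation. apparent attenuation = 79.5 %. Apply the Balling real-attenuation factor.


RA = AA · 0.8192
RA = 79.5 · 0.8192

65.1264 %


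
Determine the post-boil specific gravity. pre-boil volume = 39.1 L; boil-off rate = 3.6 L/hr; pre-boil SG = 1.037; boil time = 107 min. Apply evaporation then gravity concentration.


V_post = V_pre − rate·(t/60);  SG_post = 1 + (SG_pre−1)·V_pre/V_post
V_post = 39.1 − 3.6·(107/60) = 32.6800
SG_post = 1 + (1.037 − 1)·39.1/32.6800

1.0443


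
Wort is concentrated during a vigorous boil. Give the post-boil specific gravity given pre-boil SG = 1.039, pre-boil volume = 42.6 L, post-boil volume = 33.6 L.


SG_post = 1 + (SG_pre − 1)·V_pre/V_post
pts_pre = (1.039 − 1)·1000 = 39.0000
pts_post = 39.0000·42.6/33.6 = 49.4464
SG_post = 1 + 49.4464/1000

1.0494


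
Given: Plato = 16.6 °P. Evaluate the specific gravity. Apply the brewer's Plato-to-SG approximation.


SG = 259/(259 − P)
SG = 259/(259 − 16.6)

1.0685


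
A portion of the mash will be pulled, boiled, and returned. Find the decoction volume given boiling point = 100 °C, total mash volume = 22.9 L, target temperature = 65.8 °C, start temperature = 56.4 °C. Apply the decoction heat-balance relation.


V_dec = V_total·(T_target − T_start)/(T_boil − T_start)
V_dec = 22.9·(65.8 − 56.4)/(100 − 56.4)

4.9372 L


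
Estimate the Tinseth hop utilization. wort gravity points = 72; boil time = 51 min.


U = 1.65·0.000125^(GP/1000) · (1 − e^(−0.04·t))/4.15
bigness = 1.65·0.000125^(72/1000) = 0.8639
boil_factor = (1 − e^(−0.04·51))/4.15 = 0.2096
U = 0.8639 · 0.2096

0.1811


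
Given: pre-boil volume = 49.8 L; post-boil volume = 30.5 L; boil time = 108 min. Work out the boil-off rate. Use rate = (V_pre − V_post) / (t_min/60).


rate = (49.8 − 30.5) / (108/60)

10.7222 L/hr


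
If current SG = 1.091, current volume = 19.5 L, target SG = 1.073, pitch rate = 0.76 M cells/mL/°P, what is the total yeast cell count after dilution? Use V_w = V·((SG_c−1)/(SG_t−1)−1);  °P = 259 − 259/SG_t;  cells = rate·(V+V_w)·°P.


V_w = 19.5·((1.091−1)/(1.073−1)−1) = 4.8082
V_final = 19.5 + 4.8082 = 24.3082
°P = 259 − 259/1.073 = 17.6207
cells = 0.76·24.3082·17.6207

325.5290 billion cells


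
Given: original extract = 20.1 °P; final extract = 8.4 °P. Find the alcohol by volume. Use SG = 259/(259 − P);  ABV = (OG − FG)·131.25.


OG = 259/(259 − 20.1) = 1.0841
FG = 259/(259 − 8.4) = 1.0335
ABV = (1.0841 − 1.0335)·131.25

6.6434 % ABV


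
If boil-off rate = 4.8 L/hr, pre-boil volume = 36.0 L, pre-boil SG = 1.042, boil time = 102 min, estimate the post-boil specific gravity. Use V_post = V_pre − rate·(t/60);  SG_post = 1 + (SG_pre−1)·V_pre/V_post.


V_post = 36.0 − 4.8·(102/60) = 27.8400
SG_post = 1 + (1.042 − 1)·36.0/27.8400

1.0543


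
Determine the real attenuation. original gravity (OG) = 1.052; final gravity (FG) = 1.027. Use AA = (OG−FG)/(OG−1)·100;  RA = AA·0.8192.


AA = (1.052 − 1.027)/(1.052 − 1)·100 = 48.0769
RA = 48.0769·0.8192

39.3846 %


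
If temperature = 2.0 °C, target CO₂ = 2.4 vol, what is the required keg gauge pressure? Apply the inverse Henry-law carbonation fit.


psi = vols/(0.01821 + 0.09011·e^(−0.04·T)) − 14.695
psi = 2.4/(0.01821 + 0.09011·e^(−0.04·2.0)) − 14.695

8.9755 psi


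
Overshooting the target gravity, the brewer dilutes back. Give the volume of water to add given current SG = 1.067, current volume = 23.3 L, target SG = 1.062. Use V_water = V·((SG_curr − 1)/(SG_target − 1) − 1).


V_water = 23.3·((1.067 − 1)/(1.062 − 1) − 1)

1.8790 L


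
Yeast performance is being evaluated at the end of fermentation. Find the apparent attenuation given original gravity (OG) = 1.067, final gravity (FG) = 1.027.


AA = (OG − FG)/(OG − 1) · 100
AA = (1.067 − 1.027)/(1.067 − 1) · 100

59.7015 %


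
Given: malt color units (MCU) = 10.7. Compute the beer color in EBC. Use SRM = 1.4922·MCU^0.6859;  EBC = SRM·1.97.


SRM = 1.4922·10.7^0.6859 = 7.5837
EBC = 7.5837·1.97

14.9399 EBC


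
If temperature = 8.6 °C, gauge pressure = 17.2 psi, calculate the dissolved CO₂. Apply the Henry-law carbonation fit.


vols = (P + 14.695)·(0.01821 + 0.09011·e^(−0.04·T))
vols = (17.2 + 14.695)·(0.01821 + 0.09011·e^(−0.04·8.6))

2.6183 volumes


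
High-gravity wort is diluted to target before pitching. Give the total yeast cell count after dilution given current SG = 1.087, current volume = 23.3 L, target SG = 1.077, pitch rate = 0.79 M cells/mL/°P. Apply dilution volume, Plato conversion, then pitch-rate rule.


V_w = V·((SG_c−1)/(SG_t−1)−1);  °P = 259 − 259/SG_t;  cells = rate·(V+V_w)·°P
V_w = 23.3·((1.087−1)/(1.077−1)−1) = 3.0260
V_final = 23.3 + 3.0260 = 26.3260
°P = 259 − 259/1.077 = 18.5172
cells = 0.79·26.3260·18.5172

385.1114 billion cells


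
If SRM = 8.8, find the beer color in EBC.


EBC = SRM · 1.97
EBC = 8.8 · 1.97

17.3360 EBC


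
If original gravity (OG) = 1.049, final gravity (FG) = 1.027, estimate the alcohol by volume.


ABV = (OG − FG) · 131.25
ABV = (1.049 − 1.027) · 131.25

2.8875 % ABV


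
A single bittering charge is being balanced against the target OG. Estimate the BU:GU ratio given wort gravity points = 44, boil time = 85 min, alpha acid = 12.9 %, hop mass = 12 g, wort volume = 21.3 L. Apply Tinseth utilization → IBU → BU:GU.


U = 1.65·0.000125^(GP/1000)·(1−e^(−0.04t))/4.15;  IBU = (α/100)·m·U·1000/V;  BU:GU = IBU/GP
U = 1.65·0.000125^(44/1000)·(1−e^(−0.04·85))/4.15 = 0.2588
IBU = (12.9/100)·12·0.2588·1000/21.3 = 18.8083
BU:GU = 18.8083/44

0.4275


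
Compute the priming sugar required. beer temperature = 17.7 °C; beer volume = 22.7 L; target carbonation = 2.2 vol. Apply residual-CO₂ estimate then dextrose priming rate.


residual = 14.695·(0.01821 + 0.09011·e^(−0.04·T));  sugar = (target − residual)·4.0·V
residual = 14.695·(0.01821 + 0.09011·e^(−0.04·17.7)) = 0.9199
sugar = (2.2 − 0.9199)·4.0·22.7

116.2314 g


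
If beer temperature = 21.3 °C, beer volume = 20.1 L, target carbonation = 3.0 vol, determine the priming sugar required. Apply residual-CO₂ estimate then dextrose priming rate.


residual = 14.695·(0.01821 + 0.09011·e^(−0.04·T));  sugar = (target − residual)·4.0·V
residual = 14.695·(0.01821 + 0.09011·e^(−0.04·21.3)) = 0.8324
sugar = (3.0 − 0.8324)·4.0·20.1

174.2723 g


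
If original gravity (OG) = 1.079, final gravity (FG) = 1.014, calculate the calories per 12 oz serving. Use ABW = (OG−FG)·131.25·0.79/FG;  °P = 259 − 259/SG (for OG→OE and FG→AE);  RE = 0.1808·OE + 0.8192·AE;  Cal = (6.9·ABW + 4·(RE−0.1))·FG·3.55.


ABW = (1.079 − 1.014)·131.25·0.79/1.014 = 6.6466
OE = 259 − 259/1.079 = 18.9629 °P
AE = 259 − 259/1.014 = 3.5759 °P
RE = 0.1808·18.9629 + 0.8192·3.5759 = 6.3579 °P
Cal = (6.9·6.6466 + 4·(6.3579−0.1))·1.014·3.55

255.1950 kcal


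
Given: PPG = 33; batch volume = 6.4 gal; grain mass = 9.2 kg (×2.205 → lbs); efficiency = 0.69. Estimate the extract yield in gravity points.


points = lbs × PPG × eff / vol
lbs = 9.2 × 2.205 = 20.2860
points = 20.2860 × 33 × 0.69 / 6.4

72.1738 points


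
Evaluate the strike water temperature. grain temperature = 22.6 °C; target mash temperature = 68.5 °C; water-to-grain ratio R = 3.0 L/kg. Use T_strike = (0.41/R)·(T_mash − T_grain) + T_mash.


T_strike = (0.41/3.0)·(68.5 − 22.6) + 68.5

74.7730 °C


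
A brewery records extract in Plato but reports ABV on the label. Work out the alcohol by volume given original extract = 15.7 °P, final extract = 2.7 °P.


SG = 259/(259 − P);  ABV = (OG − FG)·131.25
OG = 259/(259 − 15.7) = 1.0645
FG = 259/(259 − 2.7) = 1.0105
ABV = (1.0645 − 1.0105)·131.25

7.0868 % ABV


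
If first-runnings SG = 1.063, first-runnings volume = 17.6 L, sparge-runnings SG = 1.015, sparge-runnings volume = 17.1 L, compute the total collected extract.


total = Σ (SG_i − 1)·1000·V_i
first = (1.063 − 1)·1000·17.6 = 1108.8000
sparge = (1.015 − 1)·1000·17.1 = 256.5000
total = 1108.8000 + 256.5000

1365.3000 gravity·L


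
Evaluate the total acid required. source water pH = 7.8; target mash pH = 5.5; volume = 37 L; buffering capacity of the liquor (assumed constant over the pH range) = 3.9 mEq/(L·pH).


acid = buffering capacity · (pH_source − pH_target) · V
acid = 3.9 · (7.8 − 5.5) · 37

331.8900 mEq


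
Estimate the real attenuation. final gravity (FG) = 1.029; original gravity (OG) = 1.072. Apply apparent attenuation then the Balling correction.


AA = (OG−FG)/(OG−1)·100;  RA = AA·0.8192
AA = (1.072 − 1.029)/(1.072 − 1)·100 = 59.7222
RA = 59.7222·0.8192

48.9244 %


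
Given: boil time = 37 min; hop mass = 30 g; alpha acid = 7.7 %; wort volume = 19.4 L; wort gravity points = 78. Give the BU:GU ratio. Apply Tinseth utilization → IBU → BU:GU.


U = 1.65·0.000125^(GP/1000)·(1−e^(−0.04t))/4.15;  IBU = (α/100)·m·U·1000/V;  BU:GU = IBU/GP
U = 1.65·0.000125^(78/1000)·(1−e^(−0.04·37))/4.15 = 0.1523
IBU = (7.7/100)·30·0.1523·1000/19.4 = 18.1395
BU:GU = 18.1395/78

0.2326
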